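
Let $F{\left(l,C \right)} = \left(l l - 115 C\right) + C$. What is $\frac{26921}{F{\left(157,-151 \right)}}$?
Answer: $\frac{26921}{41863} \approx 0.64307$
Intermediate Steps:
$F{\left(l,C \right)} = l^{2} - 114 C$ ($F{\left(l,C \right)} = \left(l^{2} - 115 C\right) + C = l^{2} - 114 C$)
$\frac{26921}{F{\left(157,-151 \right)}} = \frac{26921}{157^{2} - -17214} = \frac{26921}{24649 + 17214} = \frac{26921}{41863}$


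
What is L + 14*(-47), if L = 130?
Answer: -528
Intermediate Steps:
L + 14*(-47) = 130 + 14*(-47) = 130 - 658 = -528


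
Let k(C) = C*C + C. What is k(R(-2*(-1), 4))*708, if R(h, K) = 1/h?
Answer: 531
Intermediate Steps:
k(C) = C + C**2 (k(C) = C**2 + C = C + C**2)
k(R(-2*(-1), 4))*708 = ((1 + 1/(-2*(-1)))/((-2*(-1))))*708 = ((1 + 1/2)/2)*708 = ((1/2)*(3/2))*708 = (3/4)*708 = 531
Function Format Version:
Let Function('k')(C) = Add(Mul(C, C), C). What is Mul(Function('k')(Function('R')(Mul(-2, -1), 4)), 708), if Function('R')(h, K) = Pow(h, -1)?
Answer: 531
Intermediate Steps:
Function('k')(C) = Add(C, Pow(C, 2)) (Function('k')(C) = Add(Pow(C, 2), C) = Add(C, Pow(C, 2)))
Mul(Function('k')(Function('R')(Mul(-2, -1), 4)), 708) = Mul(Mul(Pow(Mul(-2, -1), -1), Add(1, Pow(Mul(-2, -1), -1))), 708) = Mul(Mul(Pow(2, -1), Add(1, Pow(2, -1))), 708) = Mul(Mul(Rational(1, 2), Add(1, Rational(1, 2))), 708) = Mul(Mul(Rational(1, 2), Rational(3, 2)), 708) = Mul(Rational(3, 4), 708) = 531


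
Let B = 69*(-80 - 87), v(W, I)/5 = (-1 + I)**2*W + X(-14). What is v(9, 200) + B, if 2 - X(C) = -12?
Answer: 1770592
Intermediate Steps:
X(C) = 14 (X(C) = 2 - 1*(-12) = 2 + 12 = 14)
v(W, I) = 70 + 5*W*(-1 + I)**2 (v(W, I) = 5*((-1 + I)**2*W + 14) = 5*(W*(-1 + I)**2 + 14) = 5*(14 + W*(-1 + I)**2) = 70 + 5*W*(-1 + I)**2)
B = -11523 (B = 69*(-167) = -11523)
v(9, 200) + B = (70 + 5*9*(-1 + 200)**2) - 11523 = (70 + 5*9*199**2) - 11523 = (70 + 5*9*39601) - 11523 = (70 + 1782045) - 11523 = 1782115 - 11523 = 1770592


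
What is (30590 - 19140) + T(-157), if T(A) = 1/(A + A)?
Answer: 3595299/314 ≈ 11450.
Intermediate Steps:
T(A) = 1/(2*A)
(30590 - 19140) + T(-157) = (30590 - 19140) + (½)/(-157) = 11450 + (½)*(-1/157) = 11450 - 1/314 = 3595299/314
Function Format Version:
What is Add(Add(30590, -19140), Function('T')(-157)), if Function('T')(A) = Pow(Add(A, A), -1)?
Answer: Rational(3595299, 314) ≈ 11450.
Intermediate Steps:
Function('T')(A) = Mul(Rational(1, 2), Pow(A, -1)) (Function('T')(A) = Pow(Mul(2, A), -1) = Mul(Rational(1, 2), Pow(A, -1)))
Add(Add(30590, -19140), Function('T')(-157)) = Add(Add(30590, -19140), Mul(Rational(1, 2), Pow(-157, -1))) = Add(11450, Mul(Rational(1, 2), Rational(-1, 157))) = Add(11450, Rational(-1, 314)) = Rational(3595299, 314)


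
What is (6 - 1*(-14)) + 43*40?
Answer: 1740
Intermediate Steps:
(6 - 1*(-14)) + 43*40 = (6 + 14) + 1720 = 20 + 1720 = 1740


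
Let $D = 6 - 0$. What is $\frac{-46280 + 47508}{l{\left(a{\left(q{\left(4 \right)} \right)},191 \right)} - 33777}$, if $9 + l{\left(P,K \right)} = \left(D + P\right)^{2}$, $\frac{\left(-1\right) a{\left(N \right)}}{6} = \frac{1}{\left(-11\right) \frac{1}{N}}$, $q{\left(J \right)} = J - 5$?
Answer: $- \frac{74294}{2042253} \approx -0.036378$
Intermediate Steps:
$q{\left(J \right)} = -5 + J$ ($q{\left(J \right)} = J - 5 = -5 + J$)
$a{\left(N \right)} = \frac{6 N}{11}$ ($a{\left(N \right)} = - \frac{6}{\left(-11\right) \frac{1}{N}} = - 6 \left(- \frac{N}{11}\right) = \frac{6 N}{11}$)
$D = 6$ ($D = 6 + 0 = 6$)
$l{\left(P,K \right)} = -9 + \left(6 + P\right)^{2}$
$\frac{-46280 + 47508}{l{\left(a{\left(q{\left(4 \right)} \right)},191 \right)} - 33777} = \frac{-46280 + 47508}{\left(-9 + \left(6 + \frac{6 \left(-5 + 4\right)}{11}\right)^{2}\right) - 33777} = \frac{1228}{\left(-9 + \left(6 + \frac{6}{11} \left(-1\right)\right)^{2}\right) - 33777} = \frac{1228}{\left(-9 + \left(6 - \frac{6}{11}\right)^{2}\right) - 33777} = \frac{1228}{\left(-9 + \left(\frac{60}{11}\right)^{2}\right) - 33777} = \frac{1228}{\left(-9 + \frac{3600}{121}\right) - 33777} = \frac{1228}{\frac{2511}{121} - 33777} = \frac{1228}{- \frac{4084506}{121}} = 1228 \left(- \frac{121}{4084506}\right) = - \frac{74294}{2042253}$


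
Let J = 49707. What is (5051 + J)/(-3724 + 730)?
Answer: -27379/1497 ≈ -18.289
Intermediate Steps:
(5051 + J)/(-3724 + 730) = (5051 + 49707)/(-3724 + 730) = 54758/(-2994) = 54758*(-1/2994) = -27379/1497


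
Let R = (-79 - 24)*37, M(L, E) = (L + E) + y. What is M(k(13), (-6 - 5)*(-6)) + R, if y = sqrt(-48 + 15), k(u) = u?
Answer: -3732 + I*sqrt(33) ≈ -3732.0 + 5.7446*I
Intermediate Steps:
y = I*sqrt(33) (y = sqrt(-33) = I*sqrt(33) ≈ 5.7446*I)
M(L, E) = E + L + I*sqrt(33) (M(L, E) = (L + E) + I*sqrt(33) = (E + L) + I*sqrt(33) = E + L + I*sqrt(33))
R = -3811 (R = -103*37 = -3811)
M(k(13), (-6 - 5)*(-6)) + R = ((-6 - 5)*(-6) + 13 + I*sqrt(33)) - 3811 = (-11*(-6) + 13 + I*sqrt(33)) - 3811 = (66 + 13 + I*sqrt(33)) - 3811 = (79 + I*sqrt(33)) - 3811 = -3732 + I*sqrt(33)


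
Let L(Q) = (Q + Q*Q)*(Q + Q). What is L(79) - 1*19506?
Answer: 979054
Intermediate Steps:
L(Q) = 2*Q*(Q + Q²) (L(Q) = (Q + Q²)*(2*Q) = 2*Q*(Q + Q²))
L(79) - 1*19506 = 2*79²*(1 + 79) - 1*19506 = 2*6241*80 - 19506 = 998560 - 19506 = 979054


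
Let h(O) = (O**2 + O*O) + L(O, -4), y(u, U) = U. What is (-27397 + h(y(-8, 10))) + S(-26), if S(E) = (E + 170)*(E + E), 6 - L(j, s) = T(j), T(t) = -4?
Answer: -34675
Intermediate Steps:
L(j, s) = 10 (L(j, s) = 6 - 1*(-4) = 6 + 4 = 10)
S(E) = 2*E*(170 + E) (S(E) = (170 + E)*(2*E) = 2*E*(170 + E))
h(O) = 10 + 2*O**2 (h(O) = (O**2 + O*O) + 10 = (O**2 + O**2) + 10 = 2*O**2 + 10 = 10 + 2*O**2)
(-27397 + h(y(-8, 10))) + S(-26) = (-27397 + (10 + 2*10**2)) + 2*(-26)*(170 - 26) = (-27397 + (10 + 2*100)) + 2*(-26)*144 = (-27397 + (10 + 200)) - 7488 = (-27397 + 210) - 7488 = -27187 - 7488 = -34675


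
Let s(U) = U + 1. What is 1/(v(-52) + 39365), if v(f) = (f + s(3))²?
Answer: 1/41669 ≈ 2.3999e-5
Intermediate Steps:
s(U) = 1 + U
v(f) = (4 + f)² (v(f) = (f + (1 + 3))² = (f + 4)² = (4 + f)²)
1/(v(-52) + 39365) = 1/((4 - 52)² + 39365) = 1/((-48)² + 39365) = 1/(2304 + 39365) = 1/41669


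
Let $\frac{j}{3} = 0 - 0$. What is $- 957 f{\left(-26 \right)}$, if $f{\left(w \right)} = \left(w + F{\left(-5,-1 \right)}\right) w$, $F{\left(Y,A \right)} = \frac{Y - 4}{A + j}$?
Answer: $-422994$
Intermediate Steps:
$j = 0$ ($j = 3 \left(0 - 0\right) = 3 \left(0 + 0\right) = 3 \cdot 0 = 0$)
$F{\left(Y,A \right)} = \frac{-4 + Y}{A}$ ($F{\left(Y,A \right)} = \frac{Y - 4}{A + 0} = \frac{-4 + Y}{A}$)
$f{\left(w \right)} = w \left(9 + w\right)$ ($f{\left(w \right)} = \left(w + \frac{-4 - 5}{-1}\right) w = \left(w - -9\right) w = \left(w + 9\right) w = \left(9 + w\right) w = w \left(9 + w\right)$)
$- 957 f{\left(-26 \right)} = - 957 \left(- 26 \left(9 - 26\right)\right) = - 957 \left(\left(-26\right) \left(-17\right)\right) = \left(-957\right) 442 = -422994$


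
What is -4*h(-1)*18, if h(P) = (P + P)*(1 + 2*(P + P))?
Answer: -432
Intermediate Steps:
h(P) = 2*P*(1 + 4*P) (h(P) = (2*P)*(1 + 2*(2*P)) = (2*P)*(1 + 4*P) = 2*P*(1 + 4*P))
-4*h(-1)*18 = -8*(-1)*(1 + 4*(-1))*18 = -8*(-1)*(1 - 4)*18 = -8*(-1)*(-3)*18 = -4*6*18 = -24*18 = -432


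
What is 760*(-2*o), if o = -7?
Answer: 10640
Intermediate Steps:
760*(-2*o) = 760*(-2*(-7)) = 760*14 = 10640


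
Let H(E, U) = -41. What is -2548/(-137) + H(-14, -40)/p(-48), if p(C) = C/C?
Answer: -3069/137 ≈ -22.401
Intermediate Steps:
p(C) = 1
-2548/(-137) + H(-14, -40)/p(-48) = -2548/(-137) - 41/1 = -2548*(-1/137) - 41*1 = 2548/137 - 41 = -3069/137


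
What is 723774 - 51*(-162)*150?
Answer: 1963074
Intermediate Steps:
723774 - 51*(-162)*150 = 723774 - (-8262)*150 = 723774 - 1*(-1239300) = 723774 + 1239300 = 1963074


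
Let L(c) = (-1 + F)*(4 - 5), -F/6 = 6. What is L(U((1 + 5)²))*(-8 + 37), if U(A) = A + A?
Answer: 1073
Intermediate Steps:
F = -36 (F = -6*6 = -36)
U(A) = 2*A
L(c) = 37 (L(c) = (-1 - 36)*(4 - 5) = -37*(-1) = 37)
L(U((1 + 5)²))*(-8 + 37) = 37*(-8 + 37) = 37*29 = 1073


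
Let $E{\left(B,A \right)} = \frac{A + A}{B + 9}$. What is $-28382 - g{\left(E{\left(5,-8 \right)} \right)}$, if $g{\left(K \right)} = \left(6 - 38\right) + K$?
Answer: $- \frac{198442}{7} \approx -28349.0$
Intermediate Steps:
$E{\left(B,A \right)} = \frac{2 A}{9 + B}$
$g{\left(K \right)} = -32 + K$
$-28382 - g{\left(E{\left(5,-8 \right)} \right)} = -28382 - \left(-32 + 2 \left(-8\right) \frac{1}{9 + 5}\right) = -28382 - \left(-32 + 2 \left(-8\right) \frac{1}{14}\right) = -28382 - \left(-32 - \frac{8}{7}\right) = -28382 - - \frac{232}{7} = -28382 + \frac{232}{7} = - \frac{198442}{7}$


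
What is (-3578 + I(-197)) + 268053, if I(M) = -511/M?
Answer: 52102086/197 ≈ 2.6448e+5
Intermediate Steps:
(-3578 + I(-197)) + 268053 = (-3578 - 511/(-197)) + 268053 = (-3578 - 511*(-1/197)) + 268053 = (-3578 + 511/197) + 268053 = -704355/197 + 268053 = 52102086/197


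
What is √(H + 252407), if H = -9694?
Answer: √242713 ≈ 492.66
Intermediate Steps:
√(H + 252407) = √(-9694 + 252407) = √242713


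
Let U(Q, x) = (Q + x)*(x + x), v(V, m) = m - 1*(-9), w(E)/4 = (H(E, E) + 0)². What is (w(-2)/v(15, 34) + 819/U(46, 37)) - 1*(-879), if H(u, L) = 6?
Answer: 233068839/264106 ≈ 882.48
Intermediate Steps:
w(E) = 144 (w(E) = 4*(6 + 0)² = 4*6² = 4*36 = 144)
v(V, m) = 9 + m (v(V, m) = m + 9 = 9 + m)
U(Q, x) = 2*x*(Q + x) (U(Q, x) = (Q + x)*(2*x) = 2*x*(Q + x))
(w(-2)/v(15, 34) + 819/U(46, 37)) - 1*(-879) = (144/(9 + 34) + 819/((2*37*(46 + 37)))) - 1*(-879) = (144/43 + 819/((2*37*83))) + 879 = (144*(1/43) + 819/6142) + 879 = (144/43 + 819*(1/6142)) + 879 = (144/43 + 819/6142) + 879 = 919665/264106 + 879 = 233068839/264106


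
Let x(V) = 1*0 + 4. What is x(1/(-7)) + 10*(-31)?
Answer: -306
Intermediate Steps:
x(V) = 4 (x(V) = 0 + 4 = 4)
x(1/(-7)) + 10*(-31) = 4 + 10*(-31) = 4 - 310 = -306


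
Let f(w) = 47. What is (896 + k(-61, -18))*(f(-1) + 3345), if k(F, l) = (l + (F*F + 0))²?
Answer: 46514852160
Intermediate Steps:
k(F, l) = (l + F²)² (k(F, l) = (l + (F² + 0))² = (l + F²)²)
(896 + k(-61, -18))*(f(-1) + 3345) = (896 + (-18 + (-61)²)²)*(47 + 3345) = (896 + (-18 + 3721)²)*3392 = (896 + 3703²)*3392 = (896 + 13712209)*3392 = 13713105*3392 = 46514852160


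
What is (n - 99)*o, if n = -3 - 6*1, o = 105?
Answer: -11340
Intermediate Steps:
n = -9 (n = -3 - 6 = -9)
(n - 99)*o = (-9 - 99)*105 = -108*105 = -11340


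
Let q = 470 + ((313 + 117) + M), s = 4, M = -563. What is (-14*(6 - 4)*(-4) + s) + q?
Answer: 453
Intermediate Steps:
q = 337 (q = 470 + ((313 + 117) - 563) = 470 + (430 - 563) = 470 - 133 = 337)
(-14*(6 - 4)*(-4) + s) + q = (-14*(6 - 4)*(-4) + 4) + 337 = (-28*(-4) + 4) + 337 = (-14*(-8) + 4) + 337 = (112 + 4) + 337 = 116 + 337 = 453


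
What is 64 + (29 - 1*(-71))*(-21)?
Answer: -2036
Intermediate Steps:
64 + (29 - 1*(-71))*(-21) = 64 + (29 + 71)*(-21) = 64 + 100*(-21) = 64 - 2100 = -2036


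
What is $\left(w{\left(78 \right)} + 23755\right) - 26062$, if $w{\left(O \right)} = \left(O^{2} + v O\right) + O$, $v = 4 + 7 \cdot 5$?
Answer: $6897$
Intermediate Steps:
$v = 39$ ($v = 4 + 35 = 39$)
$w{\left(O \right)} = O^{2} + 40 O$ ($w{\left(O \right)} = \left(O^{2} + 39 O\right) + O = O^{2} + 40 O$)
$\left(w{\left(78 \right)} + 23755\right) - 26062 = \left(78 \left(40 + 78\right) + 23755\right) - 26062 = \left(78 \cdot 118 + 23755\right) - 26062 = \left(9204 + 23755\right) - 26062 = 32959 - 26062 = 6897$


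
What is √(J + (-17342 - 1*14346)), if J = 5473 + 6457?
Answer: I*√19758 ≈ 140.56*I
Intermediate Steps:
J = 11930
√(J + (-17342 - 1*14346)) = √(11930 + (-17342 - 1*14346)) = √(11930 + (-17342 - 14346)) = √(11930 - 31688) = √(-19758) = I*√19758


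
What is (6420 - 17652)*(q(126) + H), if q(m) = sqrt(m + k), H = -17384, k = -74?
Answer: 195257088 - 22464*sqrt(13) ≈ 1.9518e+8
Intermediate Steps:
q(m) = sqrt(-74 + m) (q(m) = sqrt(m - 74) = sqrt(-74 + m))
(6420 - 17652)*(q(126) + H) = (6420 - 17652)*(sqrt(-74 + 126) - 17384) = -11232*(sqrt(52) - 17384) = -11232*(2*sqrt(13) - 17384) = -11232*(-17384 + 2*sqrt(13)) = 195257088 - 22464*sqrt(13)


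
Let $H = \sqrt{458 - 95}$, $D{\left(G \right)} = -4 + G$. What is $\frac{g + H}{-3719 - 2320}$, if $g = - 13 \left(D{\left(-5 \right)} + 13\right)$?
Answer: $\frac{52}{6039} - \frac{\sqrt{3}}{549} \approx 0.0054558$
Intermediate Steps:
$H = 11 \sqrt{3}$ ($H = \sqrt{363} = 11 \sqrt{3} \approx 19.053$)
$g = -52$ ($g = - 13 \left(\left(-4 - 5\right) + 13\right) = - 13 \left(-9 + 13\right) = \left(-13\right) 4 = -52$)
$\frac{g + H}{-3719 - 2320} = \frac{-52 + 11 \sqrt{3}}{-3719 - 2320} = \frac{-52 + 11 \sqrt{3}}{-6039} = \left(-52 + 11 \sqrt{3}\right) \left(- \frac{1}{6039}\right) = \frac{52}{6039} - \frac{\sqrt{3}}{549}$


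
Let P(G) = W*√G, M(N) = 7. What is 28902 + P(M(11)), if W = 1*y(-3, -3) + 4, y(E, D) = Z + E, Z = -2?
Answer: 28902 - √7 ≈ 28899.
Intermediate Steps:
y(E, D) = -2 + E
W = -1 (W = 1*(-2 - 3) + 4 = 1*(-5) + 4 = -5 + 4 = -1)
P(G) = -√G
28902 + P(M(11)) = 28902 - √7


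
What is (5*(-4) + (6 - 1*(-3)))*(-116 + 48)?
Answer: 748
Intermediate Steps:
(5*(-4) + (6 - 1*(-3)))*(-116 + 48) = (-20 + (6 + 3))*(-68) = (-20 + 9)*(-68) = -11*(-68) = 748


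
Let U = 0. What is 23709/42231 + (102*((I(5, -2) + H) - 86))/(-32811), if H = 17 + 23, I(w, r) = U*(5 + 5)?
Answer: 15493077/21994307 ≈ 0.70441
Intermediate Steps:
I(w, r) = 0 (I(w, r) = 0*(5 + 5) = 0*10 = 0)
H = 40
23709/42231 + (102*((I(5, -2) + H) - 86))/(-32811) = 23709/42231 + (102*((0 + 40) - 86))/(-32811) = 23709*(1/42231) + (102*(40 - 86))*(-1/32811) = 1129/2011 + (102*(-46))*(-1/32811) = 1129/2011 - 4692*(-1/32811) = 1129/2011 + 1564/10937 = 15493077/21994307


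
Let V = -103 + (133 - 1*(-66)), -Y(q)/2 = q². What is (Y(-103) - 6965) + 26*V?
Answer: -25687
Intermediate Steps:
Y(q) = -2*q²
V = 96 (V = -103 + (133 + 66) = -103 + 199 = 96)
(Y(-103) - 6965) + 26*V = (-2*(-103)² - 6965) + 26*96 = (-2*10609 - 6965) + 2496 = (-21218 - 6965) + 2496 = -28183 + 2496 = -25687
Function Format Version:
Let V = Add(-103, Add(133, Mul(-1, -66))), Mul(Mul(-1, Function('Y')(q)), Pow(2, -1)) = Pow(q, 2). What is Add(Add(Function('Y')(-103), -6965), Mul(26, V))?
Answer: -25687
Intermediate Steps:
Function('Y')(q) = Mul(-2, Pow(q, 2))
V = 96 (V = Add(-103, Add(133, 66)) = Add(-103, 199) = 96)
Add(Add(Function('Y')(-103), -6965), Mul(26, V)) = Add(Add(Mul(-2, Pow(-103, 2)), -6965), Mul(26, 96)) = Add(Add(Mul(-2, 10609), -6965), 2496) = Add(Add(-21218, -6965), 2496) = Add(-28183, 2496) = -25687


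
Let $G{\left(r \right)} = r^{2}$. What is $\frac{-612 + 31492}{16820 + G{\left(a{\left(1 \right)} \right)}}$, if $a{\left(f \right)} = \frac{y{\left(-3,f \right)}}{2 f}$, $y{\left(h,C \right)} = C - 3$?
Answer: $\frac{30880}{16821} \approx 1.8358$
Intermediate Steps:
$y{\left(h,C \right)} = -3 + C$
$a{\left(f \right)} = \frac{-3 + f}{2 f}$
$\frac{-612 + 31492}{16820 + G{\left(a{\left(1 \right)} \right)}} = \frac{-612 + 31492}{16820 + \left(\frac{-3 + 1}{2 \cdot 1}\right)^{2}} = \frac{30880}{16820 + \left(\frac{1}{2} \cdot 1 \left(-2\right)\right)^{2}} = \frac{30880}{16820 + \left(-1\right)^{2}} = \frac{30880}{16820 + 1} = \frac{30880}{16821}$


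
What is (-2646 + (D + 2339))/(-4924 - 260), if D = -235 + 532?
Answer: 5/2592 ≈ 0.0019290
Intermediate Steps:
D = 297
(-2646 + (D + 2339))/(-4924 - 260) = (-2646 + (297 + 2339))/(-4924 - 260) = (-2646 + 2636)/(-5184) = -10*(-1/5184) = 5/2592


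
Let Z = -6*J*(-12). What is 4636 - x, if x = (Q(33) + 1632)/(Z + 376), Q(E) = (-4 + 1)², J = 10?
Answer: 5079415/1096 ≈ 4634.5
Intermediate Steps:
Q(E) = 9 (Q(E) = (-3)² = 9)
Z = 720 (Z = -6*10*(-12) = -60*(-12) = 720)
x = 1641/1096 (x = (9 + 1632)/(720 + 376) = 1641/1096 ≈ 1.4973)
4636 - x = 4636 - 1*1641/1096 = 4636 - 1641/1096 = 5079415/1096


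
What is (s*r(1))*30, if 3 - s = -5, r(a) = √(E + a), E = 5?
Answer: 240*√6 ≈ 587.88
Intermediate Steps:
r(a) = √(5 + a)
s = 8 (s = 3 - 1*(-5) = 3 + 5 = 8)
(s*r(1))*30 = (8*√(5 + 1))*30 = (8*√6)*30 = 240*√6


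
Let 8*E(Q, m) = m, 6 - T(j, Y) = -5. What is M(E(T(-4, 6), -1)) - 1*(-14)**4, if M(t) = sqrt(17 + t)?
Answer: -38416 + 3*sqrt(30)/4 ≈ -38412.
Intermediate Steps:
T(j, Y) = 11 (T(j, Y) = 6 - 1*(-5) = 6 + 5 = 11)
E(Q, m) = m/8
M(E(T(-4, 6), -1)) - 1*(-14)**4 = sqrt(17 + (1/8)*(-1)) - 1*(-14)**4 = sqrt(17 - 1/8) - 1*38416 = sqrt(135/8) - 38416 = 3*sqrt(30)/4 - 38416 = -38416 + 3*sqrt(30)/4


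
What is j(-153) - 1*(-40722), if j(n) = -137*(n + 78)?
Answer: 50997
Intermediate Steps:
j(n) = -10686 - 137*n (j(n) = -137*(78 + n) = -10686 - 137*n)
j(-153) - 1*(-40722) = (-10686 - 137*(-153)) - 1*(-40722) = (-10686 + 20961) + 40722 = 10275 + 40722 = 50997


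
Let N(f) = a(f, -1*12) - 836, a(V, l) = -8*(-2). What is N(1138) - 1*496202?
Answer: -497022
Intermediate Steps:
a(V, l) = 16
N(f) = -820 (N(f) = 16 - 836 = -820)
N(1138) - 1*496202 = -820 - 1*496202 = -820 - 496202 = -497022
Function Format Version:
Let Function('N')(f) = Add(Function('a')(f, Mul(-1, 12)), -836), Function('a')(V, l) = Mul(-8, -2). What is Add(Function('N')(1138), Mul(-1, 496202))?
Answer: -497022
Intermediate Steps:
Function('a')(V, l) = 16
Function('N')(f) = -820 (Function('N')(f) = Add(16, -836) = -820)
Add(Function('N')(1138), Mul(-1, 496202)) = Add(-820, Mul(-1, 496202)) = Add(-820, -496202) = -497022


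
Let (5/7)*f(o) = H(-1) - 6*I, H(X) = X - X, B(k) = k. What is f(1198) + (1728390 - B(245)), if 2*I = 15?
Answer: 1728082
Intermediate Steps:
H(X) = 0
I = 15/2 (I = (½)*15 = 15/2 ≈ 7.5000)
f(o) = -63 (f(o) = 7*(0 - 6*15/2)/5 = 7*(0 - 45)/5 = (7/5)*(-45) = -63)
f(1198) + (1728390 - B(245)) = -63 + (1728390 - 1*245) = -63 + (1728390 - 245) = -63 + 1728145 = 1728082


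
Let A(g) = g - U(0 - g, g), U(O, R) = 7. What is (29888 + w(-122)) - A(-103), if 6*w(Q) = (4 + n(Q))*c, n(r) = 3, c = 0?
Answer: 29998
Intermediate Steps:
A(g) = -7 + g (A(g) = g - 1*7 = g - 7 = -7 + g)
w(Q) = 0 (w(Q) = ((4 + 3)*0)/6 = (7*0)/6 = (1/6)*0 = 0)
(29888 + w(-122)) - A(-103) = (29888 + 0) - (-7 - 103) = 29888 - 1*(-110) = 29888 + 110 = 29998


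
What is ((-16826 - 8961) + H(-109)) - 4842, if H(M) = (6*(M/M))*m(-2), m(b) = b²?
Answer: -30605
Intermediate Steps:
H(M) = 24 (H(M) = (6*(M/M))*(-2)² = (6*1)*4 = 6*4 = 24)
((-16826 - 8961) + H(-109)) - 4842 = ((-16826 - 8961) + 24) - 4842 = (-25787 + 24) - 4842 = -25763 - 4842 = -30605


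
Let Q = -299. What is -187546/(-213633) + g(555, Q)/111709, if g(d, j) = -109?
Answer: 20927290117/23864728797 ≈ 0.87691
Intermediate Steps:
-187546/(-213633) + g(555, Q)/111709 = -187546/(-213633) - 109/111709 = -187546*(-1/213633) - 109*1/111709 = 187546/213633 - 109/111709 = 20927290117/23864728797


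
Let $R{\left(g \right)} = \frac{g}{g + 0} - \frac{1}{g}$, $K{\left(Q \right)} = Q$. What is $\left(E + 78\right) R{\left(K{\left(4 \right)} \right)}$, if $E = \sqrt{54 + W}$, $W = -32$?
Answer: $\frac{117}{2} + \frac{3 \sqrt{22}}{4} \approx 62.018$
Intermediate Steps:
$E = \sqrt{22}$ ($E = \sqrt{54 - 32} = \sqrt{22} \approx 4.6904$)
$R{\left(g \right)} = 1 - \frac{1}{g}$ ($R{\left(g \right)} = \frac{g}{g} - \frac{1}{g} = 1 - \frac{1}{g}$)
$\left(E + 78\right) R{\left(K{\left(4 \right)} \right)} = \left(\sqrt{22} + 78\right) \frac{-1 + 4}{4} = \left(78 + \sqrt{22}\right) \frac{1}{4} \cdot 3 = \left(78 + \sqrt{22}\right) \frac{3}{4} = \frac{117}{2} + \frac{3 \sqrt{22}}{4}$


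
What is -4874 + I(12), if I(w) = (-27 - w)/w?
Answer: -19509/4 ≈ -4877.3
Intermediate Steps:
I(w) = (-27 - w)/w
-4874 + I(12) = -4874 + (-27 - 1*12)/12 = -4874 + (-27 - 12)/12 = -4874 + (1/12)*(-39) = -4874 - 13/4 = -19509/4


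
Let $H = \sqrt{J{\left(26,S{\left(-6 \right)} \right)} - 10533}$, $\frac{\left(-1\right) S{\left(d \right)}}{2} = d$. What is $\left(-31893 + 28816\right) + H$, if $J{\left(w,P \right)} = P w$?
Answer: $-3077 + i \sqrt{10221} \approx -3077.0 + 101.1 i$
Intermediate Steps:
$S{\left(d \right)} = - 2 d$
$H = i \sqrt{10221}$ ($H = \sqrt{\left(-2\right) \left(-6\right) 26 - 10533} = \sqrt{12 \cdot 26 - 10533} = \sqrt{312 - 10533} = \sqrt{-10221} = i \sqrt{10221} \approx 101.1 i$)
$\left(-31893 + 28816\right) + H = \left(-31893 + 28816\right) + i \sqrt{10221} = -3077 + i \sqrt{10221}$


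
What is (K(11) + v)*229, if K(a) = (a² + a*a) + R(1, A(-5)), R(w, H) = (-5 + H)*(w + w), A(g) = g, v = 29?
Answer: 57479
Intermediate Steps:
R(w, H) = 2*w*(-5 + H) (R(w, H) = (-5 + H)*(2*w) = 2*w*(-5 + H))
K(a) = -20 + 2*a² (K(a) = (a² + a*a) + 2*1*(-5 - 5) = (a² + a²) + 2*1*(-10) = 2*a² - 20 = -20 + 2*a²)
(K(11) + v)*229 = ((-20 + 2*11²) + 29)*229 = ((-20 + 2*121) + 29)*229 = ((-20 + 242) + 29)*229 = (222 + 29)*229 = 251*229 = 57479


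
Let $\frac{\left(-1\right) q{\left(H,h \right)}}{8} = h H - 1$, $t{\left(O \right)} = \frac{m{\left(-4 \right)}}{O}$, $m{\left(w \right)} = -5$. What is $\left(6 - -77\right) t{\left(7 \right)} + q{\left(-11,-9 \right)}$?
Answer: $- \frac{5903}{7} \approx -843.29$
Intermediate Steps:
$t{\left(O \right)} = - \frac{5}{O}$
$q{\left(H,h \right)} = 8 - 8 H h$ ($q{\left(H,h \right)} = - 8 \left(h H - 1\right) = - 8 \left(H h - 1\right) = - 8 \left(-1 + H h\right) = 8 - 8 H h$)
$\left(6 - -77\right) t{\left(7 \right)} + q{\left(-11,-9 \right)} = \left(6 - -77\right) \left(- \frac{5}{7}\right) + \left(8 - \left(-88\right) \left(-9\right)\right) = \left(6 + 77\right) \left(\left(-5\right) \frac{1}{7}\right) + \left(8 - 792\right) = 83 \left(- \frac{5}{7}\right) - 784 = - \frac{415}{7} - 784 = - \frac{5903}{7}$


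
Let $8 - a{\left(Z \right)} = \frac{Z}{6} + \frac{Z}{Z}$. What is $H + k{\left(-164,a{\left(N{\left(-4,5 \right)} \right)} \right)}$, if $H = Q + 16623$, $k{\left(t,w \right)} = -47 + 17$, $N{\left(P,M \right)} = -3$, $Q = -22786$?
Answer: $-6193$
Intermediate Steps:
$a{\left(Z \right)} = 7 - \frac{Z}{6}$ ($a{\left(Z \right)} = 8 - \left(\frac{Z}{6} + \frac{Z}{Z}\right) = 8 - \left(Z \frac{1}{6} + 1\right) = 8 - \left(\frac{Z}{6} + 1\right) = 8 - \left(1 + \frac{Z}{6}\right) = 7 - \frac{Z}{6}$)
$k{\left(t,w \right)} = -30$
$H = -6163$ ($H = -22786 + 16623 = -6163$)
$H + k{\left(-164,a{\left(N{\left(-4,5 \right)} \right)} \right)} = -6163 - 30 = -6193$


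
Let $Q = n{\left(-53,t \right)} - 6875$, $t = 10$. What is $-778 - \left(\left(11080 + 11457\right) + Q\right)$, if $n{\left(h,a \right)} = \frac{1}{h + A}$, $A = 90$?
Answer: $- \frac{608281}{37} \approx -16440.0$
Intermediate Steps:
$n{\left(h,a \right)} = \frac{1}{90 + h}$ ($n{\left(h,a \right)} = \frac{1}{h + 90} = \frac{1}{90 + h}$)
$Q = - \frac{254374}{37}$ ($Q = \frac{1}{90 - 53} - 6875 = \frac{1}{37} - 6875 = - \frac{254374}{37} \approx -6875.0$)
$-778 - \left(\left(11080 + 11457\right) + Q\right) = -778 - \left(\left(11080 + 11457\right) - \frac{254374}{37}\right) = -778 - \left(22537 - \frac{254374}{37}\right) = -778 - \frac{579495}{37} = - \frac{608281}{37}$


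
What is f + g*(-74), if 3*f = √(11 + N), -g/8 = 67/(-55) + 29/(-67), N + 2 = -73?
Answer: -3601728/3685 + 8*I/3 ≈ -977.4 + 2.6667*I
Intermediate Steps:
N = -75 (N = -2 - 73 = -75)
g = 48672/3685 (g = -8*(67/(-55) + 29/(-67)) = -8*(67*(-1/55) + 29*(-1/67)) = -8*(-67/55 - 29/67) = -8*(-6084/3685) = 48672/3685 ≈ 13.208)
f = 8*I/3 (f = √(11 - 75)/3 = √(-64)/3 = (8*I)/3 = 8*I/3 ≈ 2.6667*I)
f + g*(-74) = 8*I/3 + (48672/3685)*(-74) = 8*I/3 - 3601728/3685 = -3601728/3685 + 8*I/3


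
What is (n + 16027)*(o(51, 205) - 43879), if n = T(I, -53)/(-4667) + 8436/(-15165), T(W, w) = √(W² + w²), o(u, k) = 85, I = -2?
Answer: -1182637598454/1685 + 43794*√2813/4667 ≈ -7.0186e+8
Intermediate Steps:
n = -2812/5055 - √2813/4667 (n = √((-2)² + (-53)²)/(-4667) + 8436/(-15165) = √(4 + 2809)*(-1/4667) + 8436*(-1/15165) = √2813*(-1/4667) - 2812/5055 = -√2813/4667 - 2812/5055 = -2812/5055 - √2813/4667 ≈ -0.56765)
(n + 16027)*(o(51, 205) - 43879) = ((-2812/5055 - √2813/4667) + 16027)*(85 - 43879) = (81013673/5055 - √2813/4667)*(-43794) = -1182637598454/1685 + 43794*√2813/4667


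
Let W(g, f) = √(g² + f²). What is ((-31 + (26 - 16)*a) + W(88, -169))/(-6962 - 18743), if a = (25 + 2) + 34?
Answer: -579/25705 - √36305/25705 ≈ -0.029937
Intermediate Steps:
a = 61 (a = 27 + 34 = 61)
W(g, f) = √(f² + g²)
((-31 + (26 - 16)*a) + W(88, -169))/(-6962 - 18743) = ((-31 + (26 - 16)*61) + √((-169)² + 88²))/(-6962 - 18743) = ((-31 + 10*61) + √(28561 + 7744))/(-25705) = ((-31 + 610) + √36305)*(-1/25705) = (579 + √36305)*(-1/25705) = -579/25705 - √36305/25705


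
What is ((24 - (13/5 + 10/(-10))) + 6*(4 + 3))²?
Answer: 103684/25 ≈ 4147.4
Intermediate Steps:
((24 - (13/5 + 10/(-10))) + 6*(4 + 3))² = ((24 - (13*(⅕) + 10*(-⅒))) + 6*7)² = ((24 - (13/5 - 1)) + 42)² = ((24 - 1*8/5) + 42)² = ((24 - 8/5) + 42)² = (112/5 + 42)² = (322/5)² = 103684/25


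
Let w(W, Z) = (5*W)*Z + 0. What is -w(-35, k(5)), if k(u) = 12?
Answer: 2100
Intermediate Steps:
w(W, Z) = 5*W*Z (w(W, Z) = 5*W*Z + 0 = 5*W*Z)
-w(-35, k(5)) = -5*(-35)*12 = -1*(-2100) = 2100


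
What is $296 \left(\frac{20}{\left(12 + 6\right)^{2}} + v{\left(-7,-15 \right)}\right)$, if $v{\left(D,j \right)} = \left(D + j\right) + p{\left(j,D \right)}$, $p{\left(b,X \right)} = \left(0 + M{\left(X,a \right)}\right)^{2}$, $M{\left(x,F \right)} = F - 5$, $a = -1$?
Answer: $\frac{337144}{81} \approx 4162.3$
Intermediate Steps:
$M{\left(x,F \right)} = -5 + F$ ($M{\left(x,F \right)} = F - 5 = -5 + F$)
$p{\left(b,X \right)} = 36$ ($p{\left(b,X \right)} = \left(0 - 6\right)^{2} = \left(-6\right)^{2} = 36$)
$v{\left(D,j \right)} = 36 + D + j$ ($v{\left(D,j \right)} = \left(D + j\right) + 36 = 36 + D + j$)
$296 \left(\frac{20}{\left(12 + 6\right)^{2}} + v{\left(-7,-15 \right)}\right) = 296 \left(\frac{20}{\left(12 + 6\right)^{2}} - -14\right) = 296 \left(\frac{20}{18^{2}} + 14\right) = 296 \left(\frac{20}{324} + 14\right) = 296 \left(20 \cdot \frac{1}{324} + 14\right) = 296 \left(\frac{5}{81} + 14\right) = 296 \cdot \frac{1139}{81} = \frac{337144}{81}$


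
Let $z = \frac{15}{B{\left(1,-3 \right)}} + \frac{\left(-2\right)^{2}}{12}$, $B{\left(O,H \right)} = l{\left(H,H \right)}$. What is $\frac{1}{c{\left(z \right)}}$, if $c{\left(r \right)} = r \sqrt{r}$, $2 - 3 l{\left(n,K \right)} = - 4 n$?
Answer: $\frac{6 i \sqrt{6}}{125} \approx 0.11758 i$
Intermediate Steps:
$l{\left(n,K \right)} = \frac{2}{3} + \frac{4 n}{3}$ ($l{\left(n,K \right)} = \frac{2}{3} - \frac{\left(-4\right) n}{3} = \frac{2}{3} + \frac{4 n}{3}$)
$B{\left(O,H \right)} = \frac{2}{3} + \frac{4 H}{3}$
$z = - \frac{25}{6}$ ($z = \frac{15}{\frac{2}{3} + \frac{4}{3} \left(-3\right)} + \frac{\left(-2\right)^{2}}{12} = \frac{15}{\frac{2}{3} - 4} + 4 \cdot \frac{1}{12} = \frac{15}{- \frac{10}{3}} + \frac{1}{3} = 15 \left(- \frac{3}{10}\right) + \frac{1}{3} = - \frac{9}{2} + \frac{1}{3} = - \frac{25}{6} \approx -4.1667$)
$c{\left(r \right)} = r^{\frac{3}{2}}$
$\frac{1}{c{\left(z \right)}} = \frac{1}{\left(- \frac{25}{6}\right)^{\frac{3}{2}}} = \frac{1}{\left(- \frac{125}{36}\right) i \sqrt{6}} = \frac{6 i \sqrt{6}}{125}$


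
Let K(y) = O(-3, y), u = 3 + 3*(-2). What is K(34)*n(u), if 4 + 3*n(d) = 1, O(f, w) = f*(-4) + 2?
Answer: -14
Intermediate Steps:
O(f, w) = 2 - 4*f (O(f, w) = -4*f + 2 = 2 - 4*f)
u = -3 (u = 3 - 6 = -3)
K(y) = 14 (K(y) = 2 - 4*(-3) = 2 + 12 = 14)
n(d) = -1 (n(d) = -4/3 + (⅓)*1 = -4/3 + ⅓ = -1)
K(34)*n(u) = 14*(-1) = -14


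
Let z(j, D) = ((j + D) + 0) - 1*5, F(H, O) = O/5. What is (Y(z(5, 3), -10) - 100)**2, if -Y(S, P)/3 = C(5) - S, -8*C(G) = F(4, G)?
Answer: 525625/64 ≈ 8212.9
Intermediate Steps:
F(H, O) = O/5 (F(H, O) = O*(1/5) = O/5)
C(G) = -G/40
z(j, D) = -5 + D + j (z(j, D) = ((D + j) + 0) - 5 = (D + j) - 5 = -5 + D + j)
Y(S, P) = 3/8 + 3*S (Y(S, P) = -3*(-1/40*5 - S) = -3*(-1/8 - S) = 3/8 + 3*S)
(Y(z(5, 3), -10) - 100)**2 = ((3/8 + 3*(-5 + 3 + 5)) - 100)**2 = ((3/8 + 3*3) - 100)**2 = ((3/8 + 9) - 100)**2 = (75/8 - 100)**2 = (-725/8)**2 = 525625/64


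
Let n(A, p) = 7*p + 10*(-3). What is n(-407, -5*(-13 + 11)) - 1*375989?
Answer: -375949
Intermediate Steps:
n(A, p) = -30 + 7*p (n(A, p) = 7*p - 30 = -30 + 7*p)
n(-407, -5*(-13 + 11)) - 1*375989 = (-30 + 7*(-5*(-13 + 11))) - 1*375989 = (-30 + 7*(-5*(-2))) - 375989 = (-30 + 7*10) - 375989 = (-30 + 70) - 375989 = 40 - 375989 = -375949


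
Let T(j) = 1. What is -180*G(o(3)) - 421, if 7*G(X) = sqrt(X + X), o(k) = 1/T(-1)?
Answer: -421 - 180*sqrt(2)/7 ≈ -457.37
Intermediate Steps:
o(k) = 1 (o(k) = 1/1 = 1)
G(X) = sqrt(2)*sqrt(X)/7 (G(X) = sqrt(X + X)/7 = sqrt(2*X)/7 = (sqrt(2)*sqrt(X))/7 = sqrt(2)*sqrt(X)/7)
-180*G(o(3)) - 421 = -180*sqrt(2)*sqrt(1)/7 - 421 = -180*sqrt(2)/7 - 421 = -421 - 180*sqrt(2)/7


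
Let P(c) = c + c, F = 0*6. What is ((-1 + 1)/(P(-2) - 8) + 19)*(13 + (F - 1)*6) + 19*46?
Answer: 1007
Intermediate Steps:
F = 0
P(c) = 2*c
((-1 + 1)/(P(-2) - 8) + 19)*(13 + (F - 1)*6) + 19*46 = ((-1 + 1)/(2*(-2) - 8) + 19)*(13 + (0 - 1)*6) + 19*46 = (0/(-4 - 8) + 19)*(13 - 1*6) + 874 = (0/(-12) + 19)*(13 - 6) + 874 = (0*(-1/12) + 19)*7 + 874 = (0 + 19)*7 + 874 = 19*7 + 874 = 133 + 874 = 1007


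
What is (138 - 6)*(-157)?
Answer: -20724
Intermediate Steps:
(138 - 6)*(-157) = 132*(-157) = -20724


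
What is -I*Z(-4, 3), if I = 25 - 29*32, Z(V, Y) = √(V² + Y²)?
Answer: 4515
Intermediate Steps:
I = -903 (I = 25 - 928 = -903)
-I*Z(-4, 3) = -(-903)*√((-4)² + 3²) = -(-903)*√(16 + 9) = -(-903)*√25 = -(-903)*5 = -1*(-4515) = 4515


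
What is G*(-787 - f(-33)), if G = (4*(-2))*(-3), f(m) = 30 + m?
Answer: -18816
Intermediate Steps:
G = 24 (G = -8*(-3) = 24)
G*(-787 - f(-33)) = 24*(-787 - (30 - 33)) = 24*(-787 - 1*(-3)) = 24*(-787 + 3) = 24*(-784) = -18816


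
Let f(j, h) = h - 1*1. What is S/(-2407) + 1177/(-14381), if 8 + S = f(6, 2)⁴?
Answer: -2732372/34615067 ≈ -0.078936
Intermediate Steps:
f(j, h) = -1 + h (f(j, h) = h - 1 = -1 + h)
S = -7 (S = -8 + (-1 + 2)⁴ = -8 + 1⁴ = -8 + 1 = -7)
S/(-2407) + 1177/(-14381) = -7/(-2407) + 1177/(-14381) = -7*(-1/2407) + 1177*(-1/14381) = 7/2407 - 1177/14381 = -2732372/34615067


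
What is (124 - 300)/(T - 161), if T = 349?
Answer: -44/47 ≈ -0.93617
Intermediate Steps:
(124 - 300)/(T - 161) = (124 - 300)/(349 - 161) = -176/188 = -176*1/188 = -44/47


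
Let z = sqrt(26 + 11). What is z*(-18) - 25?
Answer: -25 - 18*sqrt(37) ≈ -134.49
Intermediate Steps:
z = sqrt(37) ≈ 6.0828
z*(-18) - 25 = sqrt(37)*(-18) - 25 = -18*sqrt(37) - 25 = -25 - 18*sqrt(37)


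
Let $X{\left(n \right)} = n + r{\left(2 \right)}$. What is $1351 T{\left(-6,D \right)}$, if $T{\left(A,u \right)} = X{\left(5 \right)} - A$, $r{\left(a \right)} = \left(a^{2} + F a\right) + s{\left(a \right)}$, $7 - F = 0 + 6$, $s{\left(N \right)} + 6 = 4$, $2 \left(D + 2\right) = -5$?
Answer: $20265$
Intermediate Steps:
$D = - \frac{9}{2}$ ($D = -2 + \frac{1}{2} \left(-5\right) = -2 - \frac{5}{2} = - \frac{9}{2} \approx -4.5$)
$s{\left(N \right)} = -2$ ($s{\left(N \right)} = -6 + 4 = -2$)
$F = 1$ ($F = 7 - \left(0 + 6\right) = 7 - 6 = 1$)
$r{\left(a \right)} = -2 + a + a^{2}$ ($r{\left(a \right)} = \left(a^{2} + 1 a\right) - 2 = \left(a^{2} + a\right) - 2 = \left(a + a^{2}\right) - 2 = -2 + a + a^{2}$)
$X{\left(n \right)} = 4 + n$ ($X{\left(n \right)} = n + \left(-2 + 2 + 2^{2}\right) = n + \left(-2 + 2 + 4\right) = n + 4 = 4 + n$)
$T{\left(A,u \right)} = 9 - A$ ($T{\left(A,u \right)} = \left(4 + 5\right) - A = 9 - A$)
$1351 T{\left(-6,D \right)} = 1351 \left(9 - -6\right) = 1351 \left(9 + 6\right) = 1351 \cdot 15 = 20265$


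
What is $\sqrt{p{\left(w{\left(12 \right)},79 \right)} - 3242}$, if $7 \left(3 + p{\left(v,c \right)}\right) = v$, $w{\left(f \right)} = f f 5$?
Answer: $\frac{i \sqrt{153965}}{7} \approx 56.055 i$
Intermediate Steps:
$w{\left(f \right)} = 5 f^{2}$ ($w{\left(f \right)} = f^{2} \cdot 5 = 5 f^{2}$)
$p{\left(v,c \right)} = -3 + \frac{v}{7}$
$\sqrt{p{\left(w{\left(12 \right)},79 \right)} - 3242} = \sqrt{\left(-3 + \frac{5 \cdot 12^{2}}{7}\right) - 3242} = \sqrt{\left(-3 + \frac{5 \cdot 144}{7}\right) - 3242} = \sqrt{\left(-3 + \frac{1}{7} \cdot 720\right) - 3242} = \sqrt{\left(-3 + \frac{720}{7}\right) - 3242} = \sqrt{\frac{699}{7} - 3242} = \sqrt{- \frac{21995}{7}} = \frac{i \sqrt{153965}}{7}$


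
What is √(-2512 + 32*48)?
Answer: 4*I*√61 ≈ 31.241*I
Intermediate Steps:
√(-2512 + 32*48) = √(-2512 + 1536) = √(-976) = 4*I*√61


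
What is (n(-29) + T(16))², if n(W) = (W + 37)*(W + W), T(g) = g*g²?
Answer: 13191424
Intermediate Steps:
T(g) = g³
n(W) = 2*W*(37 + W) (n(W) = (37 + W)*(2*W) = 2*W*(37 + W))
(n(-29) + T(16))² = (2*(-29)*(37 - 29) + 16³)² = (2*(-29)*8 + 4096)² = (-464 + 4096)² = 3632² = 13191424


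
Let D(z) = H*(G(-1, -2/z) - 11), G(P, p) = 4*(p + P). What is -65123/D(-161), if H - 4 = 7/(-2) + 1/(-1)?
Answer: -20969606/2407 ≈ -8711.9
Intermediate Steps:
G(P, p) = 4*P + 4*p (G(P, p) = 4*(P + p) = 4*P + 4*p)
H = -½ (H = 4 + (7/(-2) + 1/(-1)) = 4 + (7*(-½) + 1*(-1)) = 4 + (-7/2 - 1) = 4 - 9/2 = -½ ≈ -0.50000)
D(z) = 15/2 + 4/z (D(z) = -((4*(-1) + 4*(-2/z)) - 11)/2 = -((-4 - 8/z) - 11)/2 = -(-15 - 8/z)/2 = 15/2 + 4/z)
-65123/D(-161) = -65123/(15/2 + 4/(-161)) = -65123/(15/2 + 4*(-1/161)) = -65123/(15/2 - 4/161) = -65123/2407/322 = -65123*322/2407 = -20969606/2407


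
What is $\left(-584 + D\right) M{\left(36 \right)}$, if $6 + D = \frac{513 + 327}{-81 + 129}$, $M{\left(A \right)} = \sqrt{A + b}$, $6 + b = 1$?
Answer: $- \frac{1145 \sqrt{31}}{2} \approx -3187.5$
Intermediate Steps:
$b = -5$ ($b = -6 + 1 = -5$)
$M{\left(A \right)} = \sqrt{-5 + A}$ ($M{\left(A \right)} = \sqrt{A - 5} = \sqrt{-5 + A}$)
$D = \frac{23}{2}$ ($D = -6 + \frac{513 + 327}{-81 + 129} = -6 + \frac{840}{48} = -6 + 840 \cdot \frac{1}{48} = -6 + \frac{35}{2} = \frac{23}{2} \approx 11.5$)
$\left(-584 + D\right) M{\left(36 \right)} = \left(-584 + \frac{23}{2}\right) \sqrt{-5 + 36} = - \frac{1145 \sqrt{31}}{2}$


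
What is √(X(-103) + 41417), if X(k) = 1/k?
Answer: 5*√17575714/103 ≈ 203.51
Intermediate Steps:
√(X(-103) + 41417) = √(1/(-103) + 41417) = √(-1/103 + 41417) = √(4265950/103) = 5*√17575714/103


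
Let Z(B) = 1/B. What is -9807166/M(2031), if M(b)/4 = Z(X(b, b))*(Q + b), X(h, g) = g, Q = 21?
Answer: -3319725691/1368 ≈ -2.4267e+6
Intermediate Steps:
M(b) = 4*(21 + b)/b (M(b) = 4*((21 + b)/b) = 4*(21 + b)/b)
-9807166/M(2031) = -9807166/(4 + 84/2031) = -9807166/(4 + 84*(1/2031)) = -9807166/(4 + 28/677) = -9807166/2736/677 = -9807166*677/2736 = -3319725691/1368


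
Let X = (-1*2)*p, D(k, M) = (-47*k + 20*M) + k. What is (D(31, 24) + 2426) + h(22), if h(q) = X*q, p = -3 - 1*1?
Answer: 1656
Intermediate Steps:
p = -4 (p = -3 - 1 = -4)
D(k, M) = -46*k + 20*M
X = 8 (X = -1*2*(-4) = -2*(-4) = 8)
h(q) = 8*q
(D(31, 24) + 2426) + h(22) = ((-46*31 + 20*24) + 2426) + 8*22 = ((-1426 + 480) + 2426) + 176 = (-946 + 2426) + 176 = 1480 + 176 = 1656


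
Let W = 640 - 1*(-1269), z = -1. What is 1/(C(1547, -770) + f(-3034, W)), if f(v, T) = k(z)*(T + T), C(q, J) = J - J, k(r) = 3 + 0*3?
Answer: 1/11454 ≈ 8.7306e-5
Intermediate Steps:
k(r) = 3 (k(r) = 3 + 0 = 3)
C(q, J) = 0
W = 1909 (W = 640 + 1269 = 1909)
f(v, T) = 6*T (f(v, T) = 3*(T + T) = 3*(2*T) = 6*T)
1/(C(1547, -770) + f(-3034, W)) = 1/(0 + 6*1909) = 1/(0 + 11454) = 1/11454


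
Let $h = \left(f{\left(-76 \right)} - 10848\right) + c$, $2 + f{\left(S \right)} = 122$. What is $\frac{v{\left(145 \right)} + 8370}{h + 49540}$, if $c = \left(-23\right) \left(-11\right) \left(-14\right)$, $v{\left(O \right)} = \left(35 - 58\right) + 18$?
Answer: $\frac{1673}{7054} \approx 0.23717$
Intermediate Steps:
$v{\left(O \right)} = -5$ ($v{\left(O \right)} = -23 + 18 = -5$)
$f{\left(S \right)} = 120$ ($f{\left(S \right)} = -2 + 122 = 120$)
$c = -3542$ ($c = 253 \left(-14\right) = -3542$)
$h = -14270$ ($h = \left(120 - 10848\right) - 3542 = -10728 - 3542 = -14270$)
$\frac{v{\left(145 \right)} + 8370}{h + 49540} = \frac{-5 + 8370}{-14270 + 49540} = \frac{8365}{35270} = 8365 \cdot \frac{1}{35270} = \frac{1673}{7054}$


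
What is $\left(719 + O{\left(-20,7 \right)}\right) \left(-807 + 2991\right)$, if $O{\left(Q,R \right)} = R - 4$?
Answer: $1576848$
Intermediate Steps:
$O{\left(Q,R \right)} = -4 + R$
$\left(719 + O{\left(-20,7 \right)}\right) \left(-807 + 2991\right) = \left(719 + \left(-4 + 7\right)\right) \left(-807 + 2991\right) = \left(719 + 3\right) 2184 = 722 \cdot 2184 = 1576848$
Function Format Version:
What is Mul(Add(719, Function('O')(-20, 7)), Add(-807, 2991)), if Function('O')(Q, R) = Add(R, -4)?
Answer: 1576848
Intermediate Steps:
Function('O')(Q, R) = Add(-4, R)
Mul(Add(719, Function('O')(-20, 7)), Add(-807, 2991)) = Mul(Add(719, Add(-4, 7)), Add(-807, 2991)) = Mul(Add(719, 3), 2184) = Mul(722, 2184) = 1576848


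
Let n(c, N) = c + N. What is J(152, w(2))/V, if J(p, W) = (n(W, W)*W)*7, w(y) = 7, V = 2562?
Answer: 49/183 ≈ 0.26776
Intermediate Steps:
n(c, N) = N + c
J(p, W) = 14*W**2 (J(p, W) = ((W + W)*W)*7 = ((2*W)*W)*7 = (2*W**2)*7 = 14*W**2)
J(152, w(2))/V = (14*7**2)/2562 = (14*49)*(1/2562) = 686*(1/2562) = 49/183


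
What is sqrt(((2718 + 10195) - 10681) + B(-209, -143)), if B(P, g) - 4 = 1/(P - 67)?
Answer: sqrt(42582315)/138 ≈ 47.286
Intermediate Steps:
B(P, g) = 4 + 1/(-67 + P) (B(P, g) = 4 + 1/(P - 67) = 4 + 1/(-67 + P))
sqrt(((2718 + 10195) - 10681) + B(-209, -143)) = sqrt(((2718 + 10195) - 10681) + (-267 + 4*(-209))/(-67 - 209)) = sqrt((12913 - 10681) + (-267 - 836)/(-276)) = sqrt(2232 - 1/276*(-1103)) = sqrt(2232 + 1103/276) = sqrt(617135/276) = sqrt(42582315)/138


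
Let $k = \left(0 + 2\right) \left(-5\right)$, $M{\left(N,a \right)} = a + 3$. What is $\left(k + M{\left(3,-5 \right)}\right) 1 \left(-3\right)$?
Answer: $36$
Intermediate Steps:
$M{\left(N,a \right)} = 3 + a$
$k = -10$ ($k = 2 \left(-5\right) = -10$)
$\left(k + M{\left(3,-5 \right)}\right) 1 \left(-3\right) = \left(-10 + \left(3 - 5\right)\right) 1 \left(-3\right) = \left(-10 - 2\right) \left(-3\right) = \left(-12\right) \left(-3\right) = 36$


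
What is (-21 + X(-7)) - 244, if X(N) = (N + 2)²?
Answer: -240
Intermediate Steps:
X(N) = (2 + N)²
(-21 + X(-7)) - 244 = (-21 + (2 - 7)²) - 244 = (-21 + (-5)²) - 244 = (-21 + 25) - 244 = 4 - 244 = -240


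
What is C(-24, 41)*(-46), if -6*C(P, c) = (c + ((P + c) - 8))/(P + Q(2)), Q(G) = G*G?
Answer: -115/6 ≈ -19.167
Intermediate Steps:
Q(G) = G²
C(P, c) = -(-8 + P + 2*c)/(6*(4 + P)) (C(P, c) = -(c + ((P + c) - 8))/(6*(P + 2²)) = -(c + (-8 + P + c))/(6*(P + 4)) = -(-8 + P + 2*c)/(6*(4 + P)))
C(-24, 41)*(-46) = ((8 - 1*(-24) - 2*41)/(6*(4 - 24)))*(-46) = ((⅙)*(8 + 24 - 82)/(-20))*(-46) = ((⅙)*(-1/20)*(-50))*(-46) = (5/12)*(-46) = -115/6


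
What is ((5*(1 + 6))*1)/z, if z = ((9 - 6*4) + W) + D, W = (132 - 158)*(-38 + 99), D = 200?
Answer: -35/1401 ≈ -0.024982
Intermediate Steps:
W = -1586 (W = -26*61 = -1586)
z = -1401 (z = ((9 - 6*4) - 1586) + 200 = ((9 - 24) - 1586) + 200 = (-15 - 1586) + 200 = -1601 + 200 = -1401)
((5*(1 + 6))*1)/z = ((5*(1 + 6))*1)/(-1401) = ((5*7)*1)*(-1/1401) = (35*1)*(-1/1401) = 35*(-1/1401) = -35/1401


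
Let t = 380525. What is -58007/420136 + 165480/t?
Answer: 9490198321/31974450280 ≈ 0.29681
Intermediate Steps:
-58007/420136 + 165480/t = -58007/420136 + 165480/380525 = -58007*1/420136 + 165480*(1/380525) = -58007/420136 + 33096/76105 = 9490198321/31974450280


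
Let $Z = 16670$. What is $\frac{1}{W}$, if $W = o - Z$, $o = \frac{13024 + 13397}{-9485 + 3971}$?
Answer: $- \frac{1838}{30648267} \approx -5.9971 \cdot 10^{-5}$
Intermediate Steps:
$o = - \frac{8807}{1838}$ ($o = \frac{26421}{-5514} = 26421 \left(- \frac{1}{5514}\right) = - \frac{8807}{1838} \approx -4.7916$)
$W = - \frac{30648267}{1838}$ ($W = - \frac{8807}{1838} - 16670 = - \frac{30648267}{1838} \approx -16675.0$)
$\frac{1}{W} = \frac{1}{- \frac{30648267}{1838}} = - \frac{1838}{30648267}$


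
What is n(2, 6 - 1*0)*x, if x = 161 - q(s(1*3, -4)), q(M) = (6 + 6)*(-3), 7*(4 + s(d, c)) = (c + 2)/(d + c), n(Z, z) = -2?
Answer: -394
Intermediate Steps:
s(d, c) = -4 + (2 + c)/(7*(c + d)) (s(d, c) = -4 + ((c + 2)/(d + c))/7 = -4 + ((2 + c)/(c + d))/7 = -4 + (2 + c)/(7*(c + d)))
q(M) = -36 (q(M) = 12*(-3) = -36)
x = 197 (x = 161 - 1*(-36) = 161 + 36 = 197)
n(2, 6 - 1*0)*x = -2*197 = -394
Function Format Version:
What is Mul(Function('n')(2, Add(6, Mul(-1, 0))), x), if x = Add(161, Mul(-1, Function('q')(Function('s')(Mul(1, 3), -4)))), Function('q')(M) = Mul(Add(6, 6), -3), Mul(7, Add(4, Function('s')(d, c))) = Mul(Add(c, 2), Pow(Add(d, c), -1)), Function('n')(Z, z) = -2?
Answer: -394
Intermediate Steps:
Function('s')(d, c) = Add(-4, Mul(Rational(1, 7), Pow(Add(c, d), -1), Add(2, c))) (Function('s')(d, c) = Add(-4, Mul(Rational(1, 7), Mul(Add(c, 2), Pow(Add(d, c), -1)))) = Add(-4, Mul(Rational(1, 7), Mul(Add(2, c), Pow(Add(c, d), -1)))) = Add(-4, Mul(Rational(1, 7), Mul(Pow(Add(c, d), -1), Add(2, c)))) = Add(-4, Mul(Rational(1, 7), Pow(Add(c, d), -1), Add(2, c))))
Function('q')(M) = -36 (Function('q')(M) = Mul(12, -3) = -36)
x = 197 (x = Add(161, Mul(-1, -36)) = Add(161, 36) = 197)
Mul(Function('n')(2, Add(6, Mul(-1, 0))), x) = Mul(-2, 197) = -394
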